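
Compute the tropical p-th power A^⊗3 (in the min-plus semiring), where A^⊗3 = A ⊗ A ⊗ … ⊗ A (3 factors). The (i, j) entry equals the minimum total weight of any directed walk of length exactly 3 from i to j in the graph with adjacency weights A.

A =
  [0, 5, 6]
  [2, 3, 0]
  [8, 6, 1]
A^⊗3 =
  [0, 5, 5]
  [2, 7, 2]
  [8, 8, 3]

Each entry (A^⊗3)_ij equals the minimum over all length-3 walks i = v_0 → v_1 → … → v_3 = j of Σ_t A[v_t][v_{t+1}]. For example, for (i, j) = (0, 2) we minimise over 9 possible intermediate vertex sequences; the minimum is 5, attained along the walk 0 → 0 → 1 → 2.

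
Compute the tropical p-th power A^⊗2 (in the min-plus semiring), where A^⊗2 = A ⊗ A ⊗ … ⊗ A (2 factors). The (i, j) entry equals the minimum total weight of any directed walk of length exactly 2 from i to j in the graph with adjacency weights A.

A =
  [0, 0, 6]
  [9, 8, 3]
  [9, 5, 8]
A^⊗2 =
  [0, 0, 3]
  [9, 8, 11]
  [9, 9, 8]

Each entry (A^⊗2)_ij equals the minimum over all length-2 walks i = v_0 → v_1 → … → v_2 = j of Σ_t A[v_t][v_{t+1}]. For example, for (i, j) = (0, 2) we minimise over 3 possible intermediate vertex sequences; the minimum is 3, attained along the walk 0 → 1 → 2.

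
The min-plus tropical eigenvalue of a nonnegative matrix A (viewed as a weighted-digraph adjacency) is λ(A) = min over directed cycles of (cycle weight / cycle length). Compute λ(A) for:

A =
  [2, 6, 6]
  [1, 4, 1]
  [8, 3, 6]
λ(A) = 2

Enumerate directed cycles and compute their means (weight / length). Sample:
  cycle 0 → 0: weight = 2, length = 1, mean = 2/1 ≈ 2.000
  cycle 1 → 1: weight = 4, length = 1, mean = 4/1 ≈ 4.000
  cycle 2 → 2: weight = 6, length = 1, mean = 6/1 ≈ 6.000
  cycle 0 → 1 → 0: weight = 7, length = 2, mean = 7/2 ≈ 3.500
  cycle 0 → 2 → 0: weight = 14, length = 2, mean = 14/2 ≈ 7.000
  cycle 1 → 0 → 1: weight = 7, length = 2, mean = 7/2 ≈ 3.500
Minimum mean = 2.000, attained e.g. along the cycle 0 → 0 with weight 2 and length 1. So λ(A) = 2/1 = 2.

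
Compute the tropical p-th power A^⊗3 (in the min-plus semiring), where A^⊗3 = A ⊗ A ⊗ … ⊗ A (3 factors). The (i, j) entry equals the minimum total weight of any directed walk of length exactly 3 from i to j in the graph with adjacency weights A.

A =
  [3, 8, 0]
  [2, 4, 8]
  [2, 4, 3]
A^⊗3 =
  [5, 7, 2]
  [4, 6, 5]
  [4, 6, 5]

Each entry (A^⊗3)_ij equals the minimum over all length-3 walks i = v_0 → v_1 → … → v_3 = j of Σ_t A[v_t][v_{t+1}]. For example, for (i, j) = (0, 2) we minimise over 9 possible intermediate vertex sequences; the minimum is 2, attained along the walk 0 → 2 → 0 → 2.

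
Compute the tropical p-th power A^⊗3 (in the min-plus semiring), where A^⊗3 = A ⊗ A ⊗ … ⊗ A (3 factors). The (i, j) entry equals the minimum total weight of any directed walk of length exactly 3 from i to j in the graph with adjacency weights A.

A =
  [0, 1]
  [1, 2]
A^⊗3 =
  [0, 1]
  [1, 2]

Each entry (A^⊗3)_ij equals the minimum over all length-3 walks i = v_0 → v_1 → … → v_3 = j of Σ_t A[v_t][v_{t+1}]. For example, for (i, j) = (0, 1) we minimise over 4 possible intermediate vertex sequences; the minimum is 1, attained along the walk 0 → 0 → 0 → 1.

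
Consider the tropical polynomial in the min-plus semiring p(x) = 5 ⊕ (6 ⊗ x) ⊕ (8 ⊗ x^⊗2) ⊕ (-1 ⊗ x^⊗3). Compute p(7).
p(7) = 5

A tropical monomial a ⊗ x^⊗i evaluates to a + i · x. Evaluating each term at x = 7:
  Term 0 contributes 5 + 0 · 7 = 5
  Term 1 contributes 6 + 1 · 7 = 13
  Term 2 contributes 8 + 2 · 7 = 22
  Term 3 contributes -1 + 3 · 7 = 20
p(7) = ⊕ of these = min[5, 13, 22, 20] = 5.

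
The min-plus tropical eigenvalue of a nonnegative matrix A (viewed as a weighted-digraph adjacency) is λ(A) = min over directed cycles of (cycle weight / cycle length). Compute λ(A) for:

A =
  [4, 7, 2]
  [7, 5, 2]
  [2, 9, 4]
λ(A) = 2

Enumerate directed cycles and compute their means (weight / length). Sample:
  cycle 0 → 0: weight = 4, length = 1, mean = 4/1 ≈ 4.000
  cycle 1 → 1: weight = 5, length = 1, mean = 5/1 ≈ 5.000
  cycle 2 → 2: weight = 4, length = 1, mean = 4/1 ≈ 4.000
  cycle 0 → 1 → 0: weight = 14, length = 2, mean = 14/2 ≈ 7.000
  cycle 0 → 2 → 0: weight = 4, length = 2, mean = 4/2 ≈ 2.000
  cycle 1 → 0 → 1: weight = 14, length = 2, mean = 14/2 ≈ 7.000
Minimum mean = 2.000, attained e.g. along the cycle 0 → 2 → 0 with weight 4 and length 2. So λ(A) = 4/2 = 2.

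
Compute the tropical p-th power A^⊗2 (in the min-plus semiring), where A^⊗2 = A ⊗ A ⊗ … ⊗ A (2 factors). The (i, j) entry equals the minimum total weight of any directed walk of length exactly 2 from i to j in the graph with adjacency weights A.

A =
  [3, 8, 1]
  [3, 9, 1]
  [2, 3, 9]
A^⊗2 =
  [3, 4, 4]
  [3, 4, 4]
  [5, 10, 3]

Each entry (A^⊗2)_ij equals the minimum over all length-2 walks i = v_0 → v_1 → … → v_2 = j of Σ_t A[v_t][v_{t+1}]. For example, for (i, j) = (0, 2) we minimise over 3 possible intermediate vertex sequences; the minimum is 4, attained along the walk 0 → 0 → 2.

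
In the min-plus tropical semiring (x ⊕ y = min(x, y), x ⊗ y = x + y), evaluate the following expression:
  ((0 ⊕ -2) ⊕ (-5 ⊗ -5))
((0 ⊕ -2) ⊕ (-5 ⊗ -5)) = -10

Expand innermost to outermost. Recall ⊕ takes the minimum of its arguments and ⊗ takes their sum. Working out the expression ((0 ⊕ -2) ⊕ (-5 ⊗ -5)) gives -10.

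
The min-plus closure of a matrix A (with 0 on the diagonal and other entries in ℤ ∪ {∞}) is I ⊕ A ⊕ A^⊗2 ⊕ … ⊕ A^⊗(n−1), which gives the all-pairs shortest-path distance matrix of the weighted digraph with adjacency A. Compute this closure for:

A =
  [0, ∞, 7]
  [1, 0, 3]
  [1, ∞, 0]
Closure =
  [0, ∞, 7]
  [1, 0, 3]
  [1, ∞, 0]

This is the Floyd-Warshall all-pairs shortest-path computation. For each intermediate vertex k = 0, 1, …, 2, update dist[i][j] ← min(dist[i][j], dist[i][k] + dist[k][j]). The final matrix gives, for each (i, j), the minimum total weight of any directed path from i to j (possibly empty when i = j).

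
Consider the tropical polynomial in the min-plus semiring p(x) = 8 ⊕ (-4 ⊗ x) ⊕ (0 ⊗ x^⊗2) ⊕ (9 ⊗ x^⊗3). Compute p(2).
p(2) = -2

A tropical monomial a ⊗ x^⊗i evaluates to a + i · x. Evaluating each term at x = 2:
  Term 0 contributes 8 + 0 · 2 = 8
  Term 1 contributes -4 + 1 · 2 = -2
  Term 2 contributes 0 + 2 · 2 = 4
  Term 3 contributes 9 + 3 · 2 = 15
p(2) = ⊕ of these = min[8, -2, 4, 15] = -2.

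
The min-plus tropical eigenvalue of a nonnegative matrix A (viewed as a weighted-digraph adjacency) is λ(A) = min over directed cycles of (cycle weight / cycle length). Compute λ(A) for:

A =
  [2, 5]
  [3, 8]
λ(A) = 2

Enumerate directed cycles and compute their means (weight / length). Sample:
  cycle 0 → 0: weight = 2, length = 1, mean = 2/1 ≈ 2.000
  cycle 1 → 1: weight = 8, length = 1, mean = 8/1 ≈ 8.000
  cycle 0 → 1 → 0: weight = 8, length = 2, mean = 8/2 ≈ 4.000
  cycle 1 → 0 → 1: weight = 8, length = 2, mean = 8/2 ≈ 4.000
Minimum mean = 2.000, attained e.g. along the cycle 0 → 0 with weight 2 and length 1. So λ(A) = 2/1 = 2.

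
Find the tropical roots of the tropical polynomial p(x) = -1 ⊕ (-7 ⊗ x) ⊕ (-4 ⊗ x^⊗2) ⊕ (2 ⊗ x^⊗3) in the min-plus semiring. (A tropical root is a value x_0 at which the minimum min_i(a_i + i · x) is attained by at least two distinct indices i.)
Roots: {-6, -3, 6}

Each tropical root is a break point of the lower envelope of the lines y = a_i + i · x (there are 4 lines, with slopes 0, 1, ..., 3). Only the lines that attain the minimum somewhere contribute to roots; other lines are dominated. Here the surviving (envelope) indices are i = 3, i = 2, i = 1, i = 0.
Intersections between consecutive envelope lines give the roots: for adjacent envelope indices i < j the intersection is x = (a_i − a_j) / (j − i). Reading off the sorted break points: {-6, -3, 6}.
Verification: at each break x_0, at least two indices attain the minimum of min_i(a_i + i · x_0).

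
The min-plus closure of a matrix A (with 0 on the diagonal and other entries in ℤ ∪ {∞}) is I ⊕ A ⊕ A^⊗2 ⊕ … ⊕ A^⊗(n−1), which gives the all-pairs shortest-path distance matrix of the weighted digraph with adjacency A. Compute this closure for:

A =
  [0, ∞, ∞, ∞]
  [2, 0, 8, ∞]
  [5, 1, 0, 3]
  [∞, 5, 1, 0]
Closure =
  [0, ∞, ∞, ∞]
  [2, 0, 8, 11]
  [3, 1, 0, 3]
  [4, 2, 1, 0]

This is the Floyd-Warshall all-pairs shortest-path computation. For each intermediate vertex k = 0, 1, …, 3, update dist[i][j] ← min(dist[i][j], dist[i][k] + dist[k][j]). The final matrix gives, for each (i, j), the minimum total weight of any directed path from i to j (possibly empty when i = j).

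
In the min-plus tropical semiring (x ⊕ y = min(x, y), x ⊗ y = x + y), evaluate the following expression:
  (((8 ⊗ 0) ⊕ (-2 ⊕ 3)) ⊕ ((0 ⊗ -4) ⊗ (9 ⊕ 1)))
(((8 ⊗ 0) ⊕ (-2 ⊕ 3)) ⊕ ((0 ⊗ -4) ⊗ (9 ⊕ 1))) = -3

Expand innermost to outermost. Recall ⊕ takes the minimum of its arguments and ⊗ takes their sum. Working out the expression (((8 ⊗ 0) ⊕ (-2 ⊕ 3)) ⊕ ((0 ⊗ -4) ⊗ (9 ⊕ 1))) gives -3.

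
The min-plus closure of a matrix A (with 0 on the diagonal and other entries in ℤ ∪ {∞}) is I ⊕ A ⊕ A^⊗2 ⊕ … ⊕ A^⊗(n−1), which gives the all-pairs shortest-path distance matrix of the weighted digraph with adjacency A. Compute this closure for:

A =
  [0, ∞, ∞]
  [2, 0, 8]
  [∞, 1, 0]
Closure =
  [0, ∞, ∞]
  [2, 0, 8]
  [3, 1, 0]

This is the Floyd-Warshall all-pairs shortest-path computation. For each intermediate vertex k = 0, 1, …, 2, update dist[i][j] ← min(dist[i][j], dist[i][k] + dist[k][j]). The final matrix gives, for each (i, j), the minimum total weight of any directed path from i to j (possibly empty when i = j).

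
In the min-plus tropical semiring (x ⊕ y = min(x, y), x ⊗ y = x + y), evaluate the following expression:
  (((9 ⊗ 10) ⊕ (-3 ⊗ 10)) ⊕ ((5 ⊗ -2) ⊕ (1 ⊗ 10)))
(((9 ⊗ 10) ⊕ (-3 ⊗ 10)) ⊕ ((5 ⊗ -2) ⊕ (1 ⊗ 10))) = 3

Expand innermost to outermost. Recall ⊕ takes the minimum of its arguments and ⊗ takes their sum. Working out the expression (((9 ⊗ 10) ⊕ (-3 ⊗ 10)) ⊕ ((5 ⊗ -2) ⊕ (1 ⊗ 10))) gives 3.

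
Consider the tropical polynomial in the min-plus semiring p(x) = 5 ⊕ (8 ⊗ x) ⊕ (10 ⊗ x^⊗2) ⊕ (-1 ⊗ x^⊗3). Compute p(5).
p(5) = 5

A tropical monomial a ⊗ x^⊗i evaluates to a + i · x. Evaluating each term at x = 5:
  Term 0 contributes 5 + 0 · 5 = 5
  Term 1 contributes 8 + 1 · 5 = 13
  Term 2 contributes 10 + 2 · 5 = 20
  Term 3 contributes -1 + 3 · 5 = 14
p(5) = ⊕ of these = min[5, 13, 20, 14] = 5.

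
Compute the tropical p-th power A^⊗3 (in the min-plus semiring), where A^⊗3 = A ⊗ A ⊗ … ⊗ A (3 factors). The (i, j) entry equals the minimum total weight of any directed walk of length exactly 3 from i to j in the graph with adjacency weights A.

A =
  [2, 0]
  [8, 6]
A^⊗3 =
  [6, 4]
  [12, 10]

Each entry (A^⊗3)_ij equals the minimum over all length-3 walks i = v_0 → v_1 → … → v_3 = j of Σ_t A[v_t][v_{t+1}]. For example, for (i, j) = (0, 1) we minimise over 4 possible intermediate vertex sequences; the minimum is 4, attained along the walk 0 → 0 → 0 → 1.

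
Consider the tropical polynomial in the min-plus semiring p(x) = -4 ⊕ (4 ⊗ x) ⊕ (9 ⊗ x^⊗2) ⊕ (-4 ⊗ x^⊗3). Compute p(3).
p(3) = -4

A tropical monomial a ⊗ x^⊗i evaluates to a + i · x. Evaluating each term at x = 3:
  Term 0 contributes -4 + 0 · 3 = -4
  Term 1 contributes 4 + 1 · 3 = 7
  Term 2 contributes 9 + 2 · 3 = 15
  Term 3 contributes -4 + 3 · 3 = 5
p(3) = ⊕ of these = min[-4, 7, 15, 5] = -4.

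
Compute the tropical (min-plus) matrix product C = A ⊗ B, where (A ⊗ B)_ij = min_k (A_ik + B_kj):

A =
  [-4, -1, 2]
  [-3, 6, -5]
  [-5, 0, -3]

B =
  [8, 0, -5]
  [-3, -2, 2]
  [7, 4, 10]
A ⊗ B =
  [-4, -4, -9]
  [2, -3, -8]
  [-3, -5, -10]

Apply the min-plus product entry-by-entry:
  C[0][0] = min over k of (A[0][0] + B[0][0] = -4 + 8 = 4, A[0][1] + B[1][0] = -1 + -3 = -4, A[0][2] + B[2][0] = 2 + 7 = 9) = -4 (attained at k = 1)
  C[0][1] = min over k of (A[0][0] + B[0][1] = -4 + 0 = -4, A[0][1] + B[1][1] = -1 + -2 = -3, A[0][2] + B[2][1] = 2 + 4 = 6) = -4 (attained at k = 0)
  C[0][2] = min over k of (A[0][0] + B[0][2] = -4 + -5 = -9, A[0][1] + B[1][2] = -1 + 2 = 1, A[0][2] + B[2][2] = 2 + 10 = 12) = -9 (attained at k = 0)
  C[1][0] = min over k of (A[1][0] + B[0][0] = -3 + 8 = 5, A[1][1] + B[1][0] = 6 + -3 = 3, A[1][2] + B[2][0] = -5 + 7 = 2) = 2 (attained at k = 2)
  C[1][1] = min over k of (A[1][0] + B[0][1] = -3 + 0 = -3, A[1][1] + B[1][1] = 6 + -2 = 4, A[1][2] + B[2][1] = -5 + 4 = -1) = -3 (attained at k = 0)
  C[1][2] = min over k of (A[1][0] + B[0][2] = -3 + -5 = -8, A[1][1] + B[1][2] = 6 + 2 = 8, A[1][2] + B[2][2] = -5 + 10 = 5) = -8 (attained at k = 0)
  C[2][0] = min over k of (A[2][0] + B[0][0] = -5 + 8 = 3, A[2][1] + B[1][0] = 0 + -3 = -3, A[2][2] + B[2][0] = -3 + 7 = 4) = -3 (attained at k = 1)
  C[2][1] = min over k of (A[2][0] + B[0][1] = -5 + 0 = -5, A[2][1] + B[1][1] = 0 + -2 = -2, A[2][2] + B[2][1] = -3 + 4 = 1) = -5 (attained at k = 0)
  C[2][2] = min over k of (A[2][0] + B[0][2] = -5 + -5 = -10, A[2][1] + B[1][2] = 0 + 2 = 2, A[2][2] + B[2][2] = -3 + 10 = 7) = -10 (attained at k = 0)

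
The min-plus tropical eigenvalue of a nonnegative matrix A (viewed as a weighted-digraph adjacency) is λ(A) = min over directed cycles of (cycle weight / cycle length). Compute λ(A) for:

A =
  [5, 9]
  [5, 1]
λ(A) = 1

Enumerate directed cycles and compute their means (weight / length). Sample:
  cycle 0 → 0: weight = 5, length = 1, mean = 5/1 ≈ 5.000
  cycle 1 → 1: weight = 1, length = 1, mean = 1/1 ≈ 1.000
  cycle 0 → 1 → 0: weight = 14, length = 2, mean = 14/2 ≈ 7.000
  cycle 1 → 0 → 1: weight = 14, length = 2, mean = 14/2 ≈ 7.000
Minimum mean = 1.000, attained e.g. along the cycle 1 → 1 with weight 1 and length 1. So λ(A) = 1/1 = 1.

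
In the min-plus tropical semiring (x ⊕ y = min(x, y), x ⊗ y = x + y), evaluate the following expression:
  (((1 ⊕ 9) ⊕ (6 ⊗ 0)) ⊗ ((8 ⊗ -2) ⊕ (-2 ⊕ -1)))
(((1 ⊕ 9) ⊕ (6 ⊗ 0)) ⊗ ((8 ⊗ -2) ⊕ (-2 ⊕ -1))) = -1

Expand innermost to outermost. Recall ⊕ takes the minimum of its arguments and ⊗ takes their sum. Working out the expression (((1 ⊕ 9) ⊕ (6 ⊗ 0)) ⊗ ((8 ⊗ -2) ⊕ (-2 ⊕ -1))) gives -1.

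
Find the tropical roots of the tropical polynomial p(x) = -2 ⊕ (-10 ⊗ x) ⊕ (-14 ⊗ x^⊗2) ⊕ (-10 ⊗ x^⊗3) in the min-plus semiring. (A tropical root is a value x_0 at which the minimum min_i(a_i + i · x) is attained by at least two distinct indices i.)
Roots: {-4, 4, 8}

Each tropical root is a break point of the lower envelope of the lines y = a_i + i · x (there are 4 lines, with slopes 0, 1, ..., 3). Only the lines that attain the minimum somewhere contribute to roots; other lines are dominated. Here the surviving (envelope) indices are i = 3, i = 2, i = 1, i = 0.
Intersections between consecutive envelope lines give the roots: for adjacent envelope indices i < j the intersection is x = (a_i − a_j) / (j − i). Reading off the sorted break points: {-4, 4, 8}.
Verification: at each break x_0, at least two indices attain the minimum of min_i(a_i + i · x_0).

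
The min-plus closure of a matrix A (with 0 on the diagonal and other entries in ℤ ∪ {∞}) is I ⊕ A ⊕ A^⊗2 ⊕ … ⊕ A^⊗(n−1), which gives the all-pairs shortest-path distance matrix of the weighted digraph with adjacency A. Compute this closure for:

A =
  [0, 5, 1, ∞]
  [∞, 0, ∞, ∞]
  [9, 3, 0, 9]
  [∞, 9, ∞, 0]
Closure =
  [0, 4, 1, 10]
  [∞, 0, ∞, ∞]
  [9, 3, 0, 9]
  [∞, 9, ∞, 0]

This is the Floyd-Warshall all-pairs shortest-path computation. For each intermediate vertex k = 0, 1, …, 3, update dist[i][j] ← min(dist[i][j], dist[i][k] + dist[k][j]). The final matrix gives, for each (i, j), the minimum total weight of any directed path from i to j (possibly empty when i = j).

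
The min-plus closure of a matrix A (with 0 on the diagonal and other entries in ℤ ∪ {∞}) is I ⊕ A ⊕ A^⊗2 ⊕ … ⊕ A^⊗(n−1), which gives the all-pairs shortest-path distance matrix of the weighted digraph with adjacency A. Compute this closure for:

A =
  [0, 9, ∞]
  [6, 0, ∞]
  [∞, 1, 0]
Closure =
  [0, 9, ∞]
  [6, 0, ∞]
  [7, 1, 0]

This is the Floyd-Warshall all-pairs shortest-path computation. For each intermediate vertex k = 0, 1, …, 2, update dist[i][j] ← min(dist[i][j], dist[i][k] + dist[k][j]). The final matrix gives, for each (i, j), the minimum total weight of any directed path from i to j (possibly empty when i = j).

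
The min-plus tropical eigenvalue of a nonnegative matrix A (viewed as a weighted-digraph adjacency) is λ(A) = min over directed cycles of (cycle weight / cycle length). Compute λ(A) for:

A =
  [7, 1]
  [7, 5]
λ(A) = 4

Enumerate directed cycles and compute their means (weight / length). Sample:
  cycle 0 → 0: weight = 7, length = 1, mean = 7/1 ≈ 7.000
  cycle 1 → 1: weight = 5, length = 1, mean = 5/1 ≈ 5.000
  cycle 0 → 1 → 0: weight = 8, length = 2, mean = 8/2 ≈ 4.000
  cycle 1 → 0 → 1: weight = 8, length = 2, mean = 8/2 ≈ 4.000
Minimum mean = 4.000, attained e.g. along the cycle 0 → 1 → 0 with weight 8 and length 2. So λ(A) = 8/2 = 4.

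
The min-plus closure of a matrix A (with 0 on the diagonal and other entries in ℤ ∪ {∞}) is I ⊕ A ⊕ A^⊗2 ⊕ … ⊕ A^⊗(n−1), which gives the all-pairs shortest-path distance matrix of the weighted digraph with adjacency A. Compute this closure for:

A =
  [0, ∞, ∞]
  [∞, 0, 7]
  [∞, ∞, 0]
Closure =
  [0, ∞, ∞]
  [∞, 0, 7]
  [∞, ∞, 0]

This is the Floyd-Warshall all-pairs shortest-path computation. For each intermediate vertex k = 0, 1, …, 2, update dist[i][j] ← min(dist[i][j], dist[i][k] + dist[k][j]). The final matrix gives, for each (i, j), the minimum total weight of any directed path from i to j (possibly empty when i = j).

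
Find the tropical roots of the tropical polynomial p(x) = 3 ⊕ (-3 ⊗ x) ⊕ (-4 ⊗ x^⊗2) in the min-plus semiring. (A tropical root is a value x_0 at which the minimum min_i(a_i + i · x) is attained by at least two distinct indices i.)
Roots: {1, 6}

Each tropical root is a break point of the lower envelope of the lines y = a_i + i · x (there are 3 lines, with slopes 0, 1, ..., 2). Only the lines that attain the minimum somewhere contribute to roots; other lines are dominated. Here the surviving (envelope) indices are i = 2, i = 1, i = 0.
Intersections between consecutive envelope lines give the roots: for adjacent envelope indices i < j the intersection is x = (a_i − a_j) / (j − i). Reading off the sorted break points: {1, 6}.
Verification: at each break x_0, at least two indices attain the minimum of min_i(a_i + i · x_0).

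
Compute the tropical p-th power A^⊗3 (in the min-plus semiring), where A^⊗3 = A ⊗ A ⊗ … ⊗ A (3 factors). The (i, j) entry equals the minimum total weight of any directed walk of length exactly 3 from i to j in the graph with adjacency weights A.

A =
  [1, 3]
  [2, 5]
A^⊗3 =
  [3, 5]
  [4, 6]

Each entry (A^⊗3)_ij equals the minimum over all length-3 walks i = v_0 → v_1 → … → v_3 = j of Σ_t A[v_t][v_{t+1}]. For example, for (i, j) = (0, 1) we minimise over 4 possible intermediate vertex sequences; the minimum is 5, attained along the walk 0 → 0 → 0 → 1.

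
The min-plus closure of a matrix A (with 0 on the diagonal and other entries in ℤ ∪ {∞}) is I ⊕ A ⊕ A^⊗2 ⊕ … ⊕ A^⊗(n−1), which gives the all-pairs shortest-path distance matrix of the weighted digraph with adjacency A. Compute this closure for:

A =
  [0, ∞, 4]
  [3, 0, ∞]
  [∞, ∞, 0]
Closure =
  [0, ∞, 4]
  [3, 0, 7]
  [∞, ∞, 0]

This is the Floyd-Warshall all-pairs shortest-path computation. For each intermediate vertex k = 0, 1, …, 2, update dist[i][j] ← min(dist[i][j], dist[i][k] + dist[k][j]). The final matrix gives, for each (i, j), the minimum total weight of any directed path from i to j (possibly empty when i = j).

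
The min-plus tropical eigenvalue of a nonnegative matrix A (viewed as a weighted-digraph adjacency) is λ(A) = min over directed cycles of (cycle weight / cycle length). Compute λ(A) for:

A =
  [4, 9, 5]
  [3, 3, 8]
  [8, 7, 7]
λ(A) = 3

Enumerate directed cycles and compute their means (weight / length). Sample:
  cycle 0 → 0: weight = 4, length = 1, mean = 4/1 ≈ 4.000
  cycle 1 → 1: weight = 3, length = 1, mean = 3/1 ≈ 3.000
  cycle 2 → 2: weight = 7, length = 1, mean = 7/1 ≈ 7.000
  cycle 0 → 1 → 0: weight = 12, length = 2, mean = 12/2 ≈ 6.000
  cycle 0 → 2 → 0: weight = 13, length = 2, mean = 13/2 ≈ 6.500
  cycle 1 → 0 → 1: weight = 12, length = 2, mean = 12/2 ≈ 6.000
Minimum mean = 3.000, attained e.g. along the cycle 1 → 1 with weight 3 and length 1. So λ(A) = 3/1 = 3.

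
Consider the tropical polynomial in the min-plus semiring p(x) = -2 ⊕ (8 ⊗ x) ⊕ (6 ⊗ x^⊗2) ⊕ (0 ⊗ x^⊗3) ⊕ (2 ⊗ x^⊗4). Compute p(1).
p(1) = -2

A tropical monomial a ⊗ x^⊗i evaluates to a + i · x. Evaluating each term at x = 1:
  Term 0 contributes -2 + 0 · 1 = -2
  Term 1 contributes 8 + 1 · 1 = 9
  Term 2 contributes 6 + 2 · 1 = 8
  Term 3 contributes 0 + 3 · 1 = 3
  Term 4 contributes 2 + 4 · 1 = 6
p(1) = ⊕ of these = min[-2, 9, 8, 3, 6] = -2.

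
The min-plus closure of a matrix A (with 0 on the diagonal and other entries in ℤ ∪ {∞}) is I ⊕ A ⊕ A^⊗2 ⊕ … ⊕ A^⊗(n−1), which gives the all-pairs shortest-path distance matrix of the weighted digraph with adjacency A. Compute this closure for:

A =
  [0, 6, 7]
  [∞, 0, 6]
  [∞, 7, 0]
Closure =
  [0, 6, 7]
  [∞, 0, 6]
  [∞, 7, 0]

This is the Floyd-Warshall all-pairs shortest-path computation. For each intermediate vertex k = 0, 1, …, 2, update dist[i][j] ← min(dist[i][j], dist[i][k] + dist[k][j]). The final matrix gives, for each (i, j), the minimum total weight of any directed path from i to j (possibly empty when i = j).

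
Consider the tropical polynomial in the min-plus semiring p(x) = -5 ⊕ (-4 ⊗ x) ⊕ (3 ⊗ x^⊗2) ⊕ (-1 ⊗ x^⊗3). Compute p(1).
p(1) = -5

A tropical monomial a ⊗ x^⊗i evaluates to a + i · x. Evaluating each term at x = 1:
  Term 0 contributes -5 + 0 · 1 = -5
  Term 1 contributes -4 + 1 · 1 = -3
  Term 2 contributes 3 + 2 · 1 = 5
  Term 3 contributes -1 + 3 · 1 = 2
p(1) = ⊕ of these = min[-5, -3, 5, 2] = -5.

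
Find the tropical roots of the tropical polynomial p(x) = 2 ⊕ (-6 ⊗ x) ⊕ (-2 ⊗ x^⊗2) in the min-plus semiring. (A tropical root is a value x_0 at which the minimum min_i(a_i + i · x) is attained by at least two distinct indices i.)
Roots: {-4, 8}

Each tropical root is a break point of the lower envelope of the lines y = a_i + i · x (there are 3 lines, with slopes 0, 1, ..., 2). Only the lines that attain the minimum somewhere contribute to roots; other lines are dominated. Here the surviving (envelope) indices are i = 2, i = 1, i = 0.
Intersections between consecutive envelope lines give the roots: for adjacent envelope indices i < j the intersection is x = (a_i − a_j) / (j − i). Reading off the sorted break points: {-4, 8}.
Verification: at each break x_0, at least two indices attain the minimum of min_i(a_i + i · x_0).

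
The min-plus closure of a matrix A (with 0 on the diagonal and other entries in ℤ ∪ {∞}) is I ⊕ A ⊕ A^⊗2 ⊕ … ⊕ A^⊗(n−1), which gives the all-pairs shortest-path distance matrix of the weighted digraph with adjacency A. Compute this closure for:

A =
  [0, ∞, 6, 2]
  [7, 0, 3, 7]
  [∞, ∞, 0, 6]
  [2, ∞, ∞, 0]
Closure =
  [0, ∞, 6, 2]
  [7, 0, 3, 7]
  [8, ∞, 0, 6]
  [2, ∞, 8, 0]

This is the Floyd-Warshall all-pairs shortest-path computation. For each intermediate vertex k = 0, 1, …, 3, update dist[i][j] ← min(dist[i][j], dist[i][k] + dist[k][j]). The final matrix gives, for each (i, j), the minimum total weight of any directed path from i to j (possibly empty when i = j).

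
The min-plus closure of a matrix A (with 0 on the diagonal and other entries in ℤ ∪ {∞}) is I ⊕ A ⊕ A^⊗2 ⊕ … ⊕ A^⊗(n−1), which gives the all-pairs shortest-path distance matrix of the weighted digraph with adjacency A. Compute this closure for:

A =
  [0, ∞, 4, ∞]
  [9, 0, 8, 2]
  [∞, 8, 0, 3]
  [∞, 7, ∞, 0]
Closure =
  [0, 12, 4, 7]
  [9, 0, 8, 2]
  [17, 8, 0, 3]
  [16, 7, 15, 0]

This is the Floyd-Warshall all-pairs shortest-path computation. For each intermediate vertex k = 0, 1, …, 3, update dist[i][j] ← min(dist[i][j], dist[i][k] + dist[k][j]). The final matrix gives, for each (i, j), the minimum total weight of any directed path from i to j (possibly empty when i = j).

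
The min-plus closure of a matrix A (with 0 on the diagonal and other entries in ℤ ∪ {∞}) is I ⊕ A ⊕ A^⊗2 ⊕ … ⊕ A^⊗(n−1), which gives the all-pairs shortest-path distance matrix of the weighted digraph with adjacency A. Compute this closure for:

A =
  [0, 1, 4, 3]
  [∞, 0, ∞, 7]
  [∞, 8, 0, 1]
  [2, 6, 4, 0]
Closure =
  [0, 1, 4, 3]
  [9, 0, 11, 7]
  [3, 4, 0, 1]
  [2, 3, 4, 0]

This is the Floyd-Warshall all-pairs shortest-path computation. For each intermediate vertex k = 0, 1, …, 3, update dist[i][j] ← min(dist[i][j], dist[i][k] + dist[k][j]). The final matrix gives, for each (i, j), the minimum total weight of any directed path from i to j (possibly empty when i = j).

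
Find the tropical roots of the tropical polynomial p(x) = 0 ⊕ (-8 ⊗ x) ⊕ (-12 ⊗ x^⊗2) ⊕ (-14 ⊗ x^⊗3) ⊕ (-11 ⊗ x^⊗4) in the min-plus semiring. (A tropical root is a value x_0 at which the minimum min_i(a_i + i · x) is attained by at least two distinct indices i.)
Roots: {-3, 2, 4, 8}

Each tropical root is a break point of the lower envelope of the lines y = a_i + i · x (there are 5 lines, with slopes 0, 1, ..., 4). Only the lines that attain the minimum somewhere contribute to roots; other lines are dominated. Here the surviving (envelope) indices are i = 4, i = 3, i = 2, i = 1, i = 0.
Intersections between consecutive envelope lines give the roots: for adjacent envelope indices i < j the intersection is x = (a_i − a_j) / (j − i). Reading off the sorted break points: {-3, 2, 4, 8}.
Verification: at each break x_0, at least two indices attain the minimum of min_i(a_i + i · x_0).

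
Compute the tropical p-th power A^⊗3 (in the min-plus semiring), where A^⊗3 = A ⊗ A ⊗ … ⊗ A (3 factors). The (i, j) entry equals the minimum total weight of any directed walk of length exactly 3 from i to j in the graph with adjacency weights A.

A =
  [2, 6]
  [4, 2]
A^⊗3 =
  [6, 10]
  [8, 6]

Each entry (A^⊗3)_ij equals the minimum over all length-3 walks i = v_0 → v_1 → … → v_3 = j of Σ_t A[v_t][v_{t+1}]. For example, for (i, j) = (0, 1) we minimise over 4 possible intermediate vertex sequences; the minimum is 10, attained along the walk 0 → 0 → 0 → 1.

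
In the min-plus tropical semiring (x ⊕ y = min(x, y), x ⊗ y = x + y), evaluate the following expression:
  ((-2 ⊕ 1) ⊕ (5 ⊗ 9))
((-2 ⊕ 1) ⊕ (5 ⊗ 9)) = -2

Expand innermost to outermost. Recall ⊕ takes the minimum of its arguments and ⊗ takes their sum. Working out the expression ((-2 ⊕ 1) ⊕ (5 ⊗ 9)) gives -2.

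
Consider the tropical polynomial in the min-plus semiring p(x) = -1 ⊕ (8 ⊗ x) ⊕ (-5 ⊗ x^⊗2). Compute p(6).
p(6) = -1

A tropical monomial a ⊗ x^⊗i evaluates to a + i · x. Evaluating each term at x = 6:
  Term 0 contributes -1 + 0 · 6 = -1
  Term 1 contributes 8 + 1 · 6 = 14
  Term 2 contributes -5 + 2 · 6 = 7
p(6) = ⊕ of these = min[-1, 14, 7] = -1.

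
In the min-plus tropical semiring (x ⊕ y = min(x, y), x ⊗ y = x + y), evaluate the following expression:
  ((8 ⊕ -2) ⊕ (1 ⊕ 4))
((8 ⊕ -2) ⊕ (1 ⊕ 4)) = -2

Expand innermost to outermost. Recall ⊕ takes the minimum of its arguments and ⊗ takes their sum. Working out the expression ((8 ⊕ -2) ⊕ (1 ⊕ 4)) gives -2.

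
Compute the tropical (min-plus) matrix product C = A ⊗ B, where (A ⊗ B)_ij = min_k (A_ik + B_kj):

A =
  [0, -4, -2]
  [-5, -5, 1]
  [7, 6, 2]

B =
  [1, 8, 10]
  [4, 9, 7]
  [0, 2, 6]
A ⊗ B =
  [-2, 0, 3]
  [-4, 3, 2]
  [2, 4, 8]

Apply the min-plus product entry-by-entry:
  C[0][0] = min over k of (A[0][0] + B[0][0] = 0 + 1 = 1, A[0][1] + B[1][0] = -4 + 4 = 0, A[0][2] + B[2][0] = -2 + 0 = -2) = -2 (attained at k = 2)
  C[0][1] = min over k of (A[0][0] + B[0][1] = 0 + 8 = 8, A[0][1] + B[1][1] = -4 + 9 = 5, A[0][2] + B[2][1] = -2 + 2 = 0) = 0 (attained at k = 2)
  C[0][2] = min over k of (A[0][0] + B[0][2] = 0 + 10 = 10, A[0][1] + B[1][2] = -4 + 7 = 3, A[0][2] + B[2][2] = -2 + 6 = 4) = 3 (attained at k = 1)
  C[1][0] = min over k of (A[1][0] + B[0][0] = -5 + 1 = -4, A[1][1] + B[1][0] = -5 + 4 = -1, A[1][2] + B[2][0] = 1 + 0 = 1) = -4 (attained at k = 0)
  C[1][1] = min over k of (A[1][0] + B[0][1] = -5 + 8 = 3, A[1][1] + B[1][1] = -5 + 9 = 4, A[1][2] + B[2][1] = 1 + 2 = 3) = 3 (attained at k = 0)
  C[1][2] = min over k of (A[1][0] + B[0][2] = -5 + 10 = 5, A[1][1] + B[1][2] = -5 + 7 = 2, A[1][2] + B[2][2] = 1 + 6 = 7) = 2 (attained at k = 1)
  C[2][0] = min over k of (A[2][0] + B[0][0] = 7 + 1 = 8, A[2][1] + B[1][0] = 6 + 4 = 10, A[2][2] + B[2][0] = 2 + 0 = 2) = 2 (attained at k = 2)
  C[2][1] = min over k of (A[2][0] + B[0][1] = 7 + 8 = 15, A[2][1] + B[1][1] = 6 + 9 = 15, A[2][2] + B[2][1] = 2 + 2 = 4) = 4 (attained at k = 2)
  C[2][2] = min over k of (A[2][0] + B[0][2] = 7 + 10 = 17, A[2][1] + B[1][2] = 6 + 7 = 13, A[2][2] + B[2][2] = 2 + 6 = 8) = 8 (attained at k = 2)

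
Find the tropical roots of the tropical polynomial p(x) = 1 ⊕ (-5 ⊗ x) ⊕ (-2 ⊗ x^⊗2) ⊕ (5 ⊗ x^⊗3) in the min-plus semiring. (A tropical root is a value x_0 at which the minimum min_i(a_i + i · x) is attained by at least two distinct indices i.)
Roots: {-7, -3, 6}

Each tropical root is a break point of the lower envelope of the lines y = a_i + i · x (there are 4 lines, with slopes 0, 1, ..., 3). Only the lines that attain the minimum somewhere contribute to roots; other lines are dominated. Here the surviving (envelope) indices are i = 3, i = 2, i = 1, i = 0.
Intersections between consecutive envelope lines give the roots: for adjacent envelope indices i < j the intersection is x = (a_i − a_j) / (j − i). Reading off the sorted break points: {-7, -3, 6}.
Verification: at each break x_0, at least two indices attain the minimum of min_i(a_i + i · x_0).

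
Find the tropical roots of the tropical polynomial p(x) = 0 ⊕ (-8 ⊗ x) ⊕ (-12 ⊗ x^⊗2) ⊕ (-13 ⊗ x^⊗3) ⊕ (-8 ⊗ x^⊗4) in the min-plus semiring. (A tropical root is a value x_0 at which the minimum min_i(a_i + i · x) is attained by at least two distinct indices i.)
Roots: {-5, 1, 4, 8}

Each tropical root is a break point of the lower envelope of the lines y = a_i + i · x (there are 5 lines, with slopes 0, 1, ..., 4). Only the lines that attain the minimum somewhere contribute to roots; other lines are dominated. Here the surviving (envelope) indices are i = 4, i = 3, i = 2, i = 1, i = 0.
Intersections between consecutive envelope lines give the roots: for adjacent envelope indices i < j the intersection is x = (a_i − a_j) / (j − i). Reading off the sorted break points: {-5, 1, 4, 8}.
Verification: at each break x_0, at least two indices attain the minimum of min_i(a_i + i · x_0).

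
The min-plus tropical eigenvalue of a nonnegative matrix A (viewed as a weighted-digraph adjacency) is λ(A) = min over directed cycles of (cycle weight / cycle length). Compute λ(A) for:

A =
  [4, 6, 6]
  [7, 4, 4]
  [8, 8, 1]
λ(A) = 1

Enumerate directed cycles and compute their means (weight / length). Sample:
  cycle 0 → 0: weight = 4, length = 1, mean = 4/1 ≈ 4.000
  cycle 1 → 1: weight = 4, length = 1, mean = 4/1 ≈ 4.000
  cycle 2 → 2: weight = 1, length = 1, mean = 1/1 ≈ 1.000
  cycle 0 → 1 → 0: weight = 13, length = 2, mean = 13/2 ≈ 6.500
  cycle 0 → 2 → 0: weight = 14, length = 2, mean = 14/2 ≈ 7.000
  cycle 1 → 0 → 1: weight = 13, length = 2, mean = 13/2 ≈ 6.500
Minimum mean = 1.000, attained e.g. along the cycle 2 → 2 with weight 1 and length 1. So λ(A) = 1/1 = 1.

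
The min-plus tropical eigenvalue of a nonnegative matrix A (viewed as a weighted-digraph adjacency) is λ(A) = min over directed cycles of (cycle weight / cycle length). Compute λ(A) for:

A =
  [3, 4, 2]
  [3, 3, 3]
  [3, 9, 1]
λ(A) = 1

Enumerate directed cycles and compute their means (weight / length). Sample:
  cycle 0 → 0: weight = 3, length = 1, mean = 3/1 ≈ 3.000
  cycle 1 → 1: weight = 3, length = 1, mean = 3/1 ≈ 3.000
  cycle 2 → 2: weight = 1, length = 1, mean = 1/1 ≈ 1.000
  cycle 0 → 1 → 0: weight = 7, length = 2, mean = 7/2 ≈ 3.500
  cycle 0 → 2 → 0: weight = 5, length = 2, mean = 5/2 ≈ 2.500
  cycle 1 → 0 → 1: weight = 7, length = 2, mean = 7/2 ≈ 3.500
Minimum mean = 1.000, attained e.g. along the cycle 2 → 2 with weight 1 and length 1. So λ(A) = 1/1 = 1.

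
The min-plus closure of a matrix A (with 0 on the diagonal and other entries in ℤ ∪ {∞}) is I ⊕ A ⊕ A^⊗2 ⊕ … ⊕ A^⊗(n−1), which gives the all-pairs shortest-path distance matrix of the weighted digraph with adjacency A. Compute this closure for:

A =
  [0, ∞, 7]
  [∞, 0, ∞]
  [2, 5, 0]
Closure =
  [0, 12, 7]
  [∞, 0, ∞]
  [2, 5, 0]

This is the Floyd-Warshall all-pairs shortest-path computation. For each intermediate vertex k = 0, 1, …, 2, update dist[i][j] ← min(dist[i][j], dist[i][k] + dist[k][j]). The final matrix gives, for each (i, j), the minimum total weight of any directed path from i to j (possibly empty when i = j).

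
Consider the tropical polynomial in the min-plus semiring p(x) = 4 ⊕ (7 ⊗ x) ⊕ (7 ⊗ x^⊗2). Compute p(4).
p(4) = 4

A tropical monomial a ⊗ x^⊗i evaluates to a + i · x. Evaluating each term at x = 4:
  Term 0 contributes 4 + 0 · 4 = 4
  Term 1 contributes 7 + 1 · 4 = 11
  Term 2 contributes 7 + 2 · 4 = 15
p(4) = ⊕ of these = min[4, 11, 15] = 4.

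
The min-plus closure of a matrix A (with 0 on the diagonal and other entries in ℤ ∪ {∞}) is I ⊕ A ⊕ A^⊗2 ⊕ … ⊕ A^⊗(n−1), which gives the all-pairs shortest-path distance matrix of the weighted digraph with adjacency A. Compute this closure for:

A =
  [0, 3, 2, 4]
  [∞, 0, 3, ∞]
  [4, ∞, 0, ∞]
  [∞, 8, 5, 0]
Closure =
  [0, 3, 2, 4]
  [7, 0, 3, 11]
  [4, 7, 0, 8]
  [9, 8, 5, 0]

This is the Floyd-Warshall all-pairs shortest-path computation. For each intermediate vertex k = 0, 1, …, 3, update dist[i][j] ← min(dist[i][j], dist[i][k] + dist[k][j]). The final matrix gives, for each (i, j), the minimum total weight of any directed path from i to j (possibly empty when i = j).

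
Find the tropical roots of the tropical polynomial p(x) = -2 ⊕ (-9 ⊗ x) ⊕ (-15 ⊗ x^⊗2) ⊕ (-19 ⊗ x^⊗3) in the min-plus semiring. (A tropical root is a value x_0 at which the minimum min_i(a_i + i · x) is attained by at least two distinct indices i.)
Roots: {4, 6, 7}

Each tropical root is a break point of the lower envelope of the lines y = a_i + i · x (there are 4 lines, with slopes 0, 1, ..., 3). Only the lines that attain the minimum somewhere contribute to roots; other lines are dominated. Here the surviving (envelope) indices are i = 3, i = 2, i = 1, i = 0.
Intersections between consecutive envelope lines give the roots: for adjacent envelope indices i < j the intersection is x = (a_i − a_j) / (j − i). Reading off the sorted break points: {4, 6, 7}.
Verification: at each break x_0, at least two indices attain the minimum of min_i(a_i + i · x_0).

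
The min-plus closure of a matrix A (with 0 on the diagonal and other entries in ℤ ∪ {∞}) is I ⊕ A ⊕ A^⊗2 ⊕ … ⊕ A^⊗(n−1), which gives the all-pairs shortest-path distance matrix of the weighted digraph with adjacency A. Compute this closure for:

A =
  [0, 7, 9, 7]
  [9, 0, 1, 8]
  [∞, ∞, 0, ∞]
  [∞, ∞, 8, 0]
Closure =
  [0, 7, 8, 7]
  [9, 0, 1, 8]
  [∞, ∞, 0, ∞]
  [∞, ∞, 8, 0]

This is the Floyd-Warshall all-pairs shortest-path computation. For each intermediate vertex k = 0, 1, …, 3, update dist[i][j] ← min(dist[i][j], dist[i][k] + dist[k][j]). The final matrix gives, for each (i, j), the minimum total weight of any directed path from i to j (possibly empty when i = j).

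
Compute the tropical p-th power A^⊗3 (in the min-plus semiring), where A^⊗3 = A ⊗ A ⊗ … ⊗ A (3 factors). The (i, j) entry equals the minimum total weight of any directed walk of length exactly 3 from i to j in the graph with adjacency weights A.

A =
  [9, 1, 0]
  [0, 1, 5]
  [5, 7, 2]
A^⊗3 =
  [2, 2, 1]
  [1, 2, 1]
  [6, 7, 6]

Each entry (A^⊗3)_ij equals the minimum over all length-3 walks i = v_0 → v_1 → … → v_3 = j of Σ_t A[v_t][v_{t+1}]. For example, for (i, j) = (0, 2) we minimise over 9 possible intermediate vertex sequences; the minimum is 1, attained along the walk 0 → 1 → 0 → 2.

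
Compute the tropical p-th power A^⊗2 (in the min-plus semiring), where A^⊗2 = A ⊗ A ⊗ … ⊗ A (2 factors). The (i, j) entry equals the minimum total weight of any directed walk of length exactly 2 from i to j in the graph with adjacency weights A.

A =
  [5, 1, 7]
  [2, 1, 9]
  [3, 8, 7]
A^⊗2 =
  [3, 2, 10]
  [3, 2, 9]
  [8, 4, 10]

Each entry (A^⊗2)_ij equals the minimum over all length-2 walks i = v_0 → v_1 → … → v_2 = j of Σ_t A[v_t][v_{t+1}]. For example, for (i, j) = (0, 2) we minimise over 3 possible intermediate vertex sequences; the minimum is 10, attained along the walk 0 → 1 → 2.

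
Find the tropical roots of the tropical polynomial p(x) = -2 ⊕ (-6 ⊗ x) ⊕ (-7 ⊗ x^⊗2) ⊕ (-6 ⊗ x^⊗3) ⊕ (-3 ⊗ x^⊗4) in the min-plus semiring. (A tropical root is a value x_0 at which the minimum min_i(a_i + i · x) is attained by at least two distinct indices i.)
Roots: {-3, -1, 1, 4}

Each tropical root is a break point of the lower envelope of the lines y = a_i + i · x (there are 5 lines, with slopes 0, 1, ..., 4). Only the lines that attain the minimum somewhere contribute to roots; other lines are dominated. Here the surviving (envelope) indices are i = 4, i = 3, i = 2, i = 1, i = 0.
Intersections between consecutive envelope lines give the roots: for adjacent envelope indices i < j the intersection is x = (a_i − a_j) / (j − i). Reading off the sorted break points: {-3, -1, 1, 4}.
Verification: at each break x_0, at least two indices attain the minimum of min_i(a_i + i · x_0).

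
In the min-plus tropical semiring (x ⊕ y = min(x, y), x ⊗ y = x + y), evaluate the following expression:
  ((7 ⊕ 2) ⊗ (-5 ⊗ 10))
((7 ⊕ 2) ⊗ (-5 ⊗ 10)) = 7

Expand innermost to outermost. Recall ⊕ takes the minimum of its arguments and ⊗ takes their sum. Working out the expression ((7 ⊕ 2) ⊗ (-5 ⊗ 10)) gives 7.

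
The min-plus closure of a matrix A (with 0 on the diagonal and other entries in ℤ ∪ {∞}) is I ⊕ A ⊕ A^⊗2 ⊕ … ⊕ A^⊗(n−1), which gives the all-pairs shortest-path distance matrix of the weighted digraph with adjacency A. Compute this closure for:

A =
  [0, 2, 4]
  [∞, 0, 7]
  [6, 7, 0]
Closure =
  [0, 2, 4]
  [13, 0, 7]
  [6, 7, 0]

This is the Floyd-Warshall all-pairs shortest-path computation. For each intermediate vertex k = 0, 1, …, 2, update dist[i][j] ← min(dist[i][j], dist[i][k] + dist[k][j]). The final matrix gives, for each (i, j), the minimum total weight of any directed path from i to j (possibly empty when i = j).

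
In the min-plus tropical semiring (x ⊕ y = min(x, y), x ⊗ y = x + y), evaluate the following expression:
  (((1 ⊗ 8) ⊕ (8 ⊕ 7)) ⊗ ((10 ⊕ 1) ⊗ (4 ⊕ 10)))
(((1 ⊗ 8) ⊕ (8 ⊕ 7)) ⊗ ((10 ⊕ 1) ⊗ (4 ⊕ 10))) = 12

Expand innermost to outermost. Recall ⊕ takes the minimum of its arguments and ⊗ takes their sum. Working out the expression (((1 ⊗ 8) ⊕ (8 ⊕ 7)) ⊗ ((10 ⊕ 1) ⊗ (4 ⊕ 10))) gives 12.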